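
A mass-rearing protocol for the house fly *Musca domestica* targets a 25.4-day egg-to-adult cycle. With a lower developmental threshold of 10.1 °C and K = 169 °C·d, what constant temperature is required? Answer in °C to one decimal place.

16.8 °C

Required daily accumulation = 169 / 25.4 = 6.654 DD/day.
T = T_base + 6.654 = 10.1 + 6.654 = 16.754 ≈ 16.8 °C.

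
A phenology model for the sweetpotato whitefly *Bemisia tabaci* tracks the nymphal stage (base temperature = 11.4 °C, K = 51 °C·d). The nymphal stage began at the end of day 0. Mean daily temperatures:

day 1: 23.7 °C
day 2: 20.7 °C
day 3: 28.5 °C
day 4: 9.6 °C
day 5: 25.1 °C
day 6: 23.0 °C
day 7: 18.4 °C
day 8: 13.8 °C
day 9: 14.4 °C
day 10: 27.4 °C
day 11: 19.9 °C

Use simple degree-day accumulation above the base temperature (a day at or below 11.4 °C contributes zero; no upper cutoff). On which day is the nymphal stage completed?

day 5

Daily DD above 11.4 °C: 12.3, 9.3, 17.1, 0.0, 13.7, 11.6, 7.0, 2.4, 3.0, 16.0, 8.5.
Cumulative: 12.3, 21.6, 38.7, 38.7, 52.4, 64.0, 71.0, 73.4, 76.4, 92.4, 100.9.
The total first reaches 51 DD on day 5.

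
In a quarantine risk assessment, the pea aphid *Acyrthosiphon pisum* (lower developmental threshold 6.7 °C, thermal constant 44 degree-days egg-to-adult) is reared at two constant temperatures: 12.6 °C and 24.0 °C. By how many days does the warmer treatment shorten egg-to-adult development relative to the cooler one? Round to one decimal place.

4.9 days

At 12.6 °C: 44 / (12.6 − 6.7) = 44 / 5.9 = 7.458 d.
At 24.0 °C: 44 / (24.0 − 6.7) = 44 / 17.3 = 2.543 d.
Difference = |7.458 − 2.543| = 4.914 ≈ 4.9 days.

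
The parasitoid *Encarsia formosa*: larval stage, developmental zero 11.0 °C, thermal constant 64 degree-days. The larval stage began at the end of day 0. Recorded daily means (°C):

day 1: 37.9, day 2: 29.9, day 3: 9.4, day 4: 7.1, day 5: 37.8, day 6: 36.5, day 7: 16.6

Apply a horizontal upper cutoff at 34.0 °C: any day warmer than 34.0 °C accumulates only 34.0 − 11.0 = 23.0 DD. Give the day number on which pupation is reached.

Daily DD above 11.0 °C (capped at 23.0): 23.0, 18.9, 0.0, 0.0, 23.0, 23.0, 5.6.
Cumulative: 23.0, 41.9, 41.9, 41.9, 64.9, 87.9, 93.5.
The total first reaches 64 DD on day 5.

day 5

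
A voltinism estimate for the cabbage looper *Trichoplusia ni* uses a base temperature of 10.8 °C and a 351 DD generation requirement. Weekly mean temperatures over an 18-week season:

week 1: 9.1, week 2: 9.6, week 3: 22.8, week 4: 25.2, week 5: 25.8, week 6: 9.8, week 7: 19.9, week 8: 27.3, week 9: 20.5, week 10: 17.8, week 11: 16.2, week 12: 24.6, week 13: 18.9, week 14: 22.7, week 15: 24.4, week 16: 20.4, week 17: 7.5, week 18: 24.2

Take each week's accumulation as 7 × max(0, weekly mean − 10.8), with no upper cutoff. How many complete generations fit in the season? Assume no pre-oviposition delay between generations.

Weekly DD (7 × max(0, T̄ − 10.8)): 0.0, 0.0, 84.0, 100.8, 105.0, 0.0, 63.7, 115.5, 67.9, 49.0, 37.8, 96.6, 56.7, 83.3, 95.2, 67.2, 0.0, 93.8.
Season total = 1116.5 DD.
Complete generations = ⌊1116.5 / 351⌋ = 3.

3 generations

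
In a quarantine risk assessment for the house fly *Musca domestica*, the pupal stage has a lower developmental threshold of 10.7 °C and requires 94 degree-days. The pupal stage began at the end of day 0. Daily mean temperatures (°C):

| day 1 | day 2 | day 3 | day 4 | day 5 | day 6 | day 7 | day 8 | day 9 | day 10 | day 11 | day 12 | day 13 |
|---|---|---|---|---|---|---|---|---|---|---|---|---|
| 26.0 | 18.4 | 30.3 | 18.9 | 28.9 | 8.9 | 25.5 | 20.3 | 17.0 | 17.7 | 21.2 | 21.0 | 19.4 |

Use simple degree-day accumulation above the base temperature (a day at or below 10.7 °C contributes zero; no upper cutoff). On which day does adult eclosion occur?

Daily DD above 10.7 °C: 15.3, 7.7, 19.6, 8.2, 18.2, 0.0, 14.8, 9.6, 6.3, 7.0, 10.5, 10.3, 8.7.
Cumulative: 15.3, 23.0, 42.6, 50.8, 69.0, 69.0, 83.8, 93.4, 99.7, 106.7, 117.2, 127.5, 136.2.
The total first reaches 94 DD on day 9.

day 9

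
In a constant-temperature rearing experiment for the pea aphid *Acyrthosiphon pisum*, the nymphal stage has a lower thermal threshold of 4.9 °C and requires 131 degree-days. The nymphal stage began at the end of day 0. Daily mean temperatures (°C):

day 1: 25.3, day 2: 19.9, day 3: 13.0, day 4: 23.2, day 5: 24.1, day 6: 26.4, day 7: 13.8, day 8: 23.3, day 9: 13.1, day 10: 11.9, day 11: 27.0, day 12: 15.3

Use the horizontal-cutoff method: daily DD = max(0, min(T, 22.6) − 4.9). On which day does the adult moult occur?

day 10

Daily DD above 4.9 °C (capped at 17.7): 17.7, 15.0, 8.1, 17.7, 17.7, 17.7, 8.9, 17.7, 8.2, 7.0, 17.7, 10.4.
Cumulative: 17.7, 32.7, 40.8, 58.5, 76.2, 93.9, 102.8, 120.5, 128.7, 135.7, 153.4, 163.8.
The total first reaches 131 DD on day 10.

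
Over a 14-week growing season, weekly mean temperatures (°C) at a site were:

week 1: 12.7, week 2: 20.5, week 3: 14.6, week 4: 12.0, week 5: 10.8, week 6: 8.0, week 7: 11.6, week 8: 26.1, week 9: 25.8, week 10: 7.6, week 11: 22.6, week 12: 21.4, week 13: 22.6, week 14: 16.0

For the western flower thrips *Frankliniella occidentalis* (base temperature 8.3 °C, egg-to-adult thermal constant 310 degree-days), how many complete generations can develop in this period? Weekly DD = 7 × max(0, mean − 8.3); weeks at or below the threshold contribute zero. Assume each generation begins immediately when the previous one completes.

Weekly DD (7 × max(0, T̄ − 8.3)): 30.8, 85.4, 44.1, 25.9, 17.5, 0.0, 23.1, 124.6, 122.5, 0.0, 100.1, 91.7, 100.1, 53.9.
Season total = 819.7 DD.
Complete generations = ⌊819.7 / 310⌋ = 2.

2 generations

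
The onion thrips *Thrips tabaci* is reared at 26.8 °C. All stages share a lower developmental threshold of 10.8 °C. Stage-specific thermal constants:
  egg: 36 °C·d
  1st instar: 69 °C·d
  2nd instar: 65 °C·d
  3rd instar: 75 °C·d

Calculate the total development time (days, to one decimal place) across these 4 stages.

Daily accumulation at 26.8 °C = 26.8 − 10.8 = 16.0 DD/day.
Total K = 36 + 69 + 65 + 75 = 245 DD.
Total duration = 245 / 16.0 = 15.312 ≈ 15.3 days.

15.3 days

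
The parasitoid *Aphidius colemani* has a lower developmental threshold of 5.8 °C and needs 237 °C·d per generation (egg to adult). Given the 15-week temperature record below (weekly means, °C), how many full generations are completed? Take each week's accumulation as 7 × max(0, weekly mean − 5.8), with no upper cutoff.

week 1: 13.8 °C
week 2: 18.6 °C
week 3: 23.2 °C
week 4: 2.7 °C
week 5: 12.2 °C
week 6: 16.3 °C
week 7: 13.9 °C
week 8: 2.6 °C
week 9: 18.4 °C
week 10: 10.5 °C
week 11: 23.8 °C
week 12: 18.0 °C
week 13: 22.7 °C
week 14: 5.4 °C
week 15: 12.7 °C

Weekly DD (7 × max(0, T̄ − 5.8)): 56.0, 89.6, 121.8, 0.0, 44.8, 73.5, 56.7, 0.0, 88.2, 32.9, 126.0, 85.4, 118.3, 0.0, 48.3.
Season total = 941.5 DD.
Complete generations = ⌊941.5 / 237⌋ = 3.

3 generations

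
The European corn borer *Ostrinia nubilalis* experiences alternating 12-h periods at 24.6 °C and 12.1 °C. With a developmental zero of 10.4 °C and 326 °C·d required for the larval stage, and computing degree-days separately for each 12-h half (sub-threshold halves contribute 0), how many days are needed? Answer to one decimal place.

Day half: max(0, 24.6 − 10.4) × 0.5 = 14.2 × 0.5 = 7.10 DD.
Night half: max(0, 12.1 − 10.4) × 0.5 = 1.7 × 0.5 = 0.85 DD.
Per 24 h: 7.95 DD/day.
Duration = 326 / 7.95 = 41.006 ≈ 41.0 days.

41.0 days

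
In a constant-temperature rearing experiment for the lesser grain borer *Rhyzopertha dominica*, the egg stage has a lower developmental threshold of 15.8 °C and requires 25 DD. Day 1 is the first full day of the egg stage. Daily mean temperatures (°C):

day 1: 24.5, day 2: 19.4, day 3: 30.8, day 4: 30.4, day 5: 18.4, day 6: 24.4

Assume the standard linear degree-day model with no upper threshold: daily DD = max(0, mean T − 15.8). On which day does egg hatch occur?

Daily DD above 15.8 °C: 8.7, 3.6, 15.0, 14.6, 2.6, 8.6.
Cumulative: 8.7, 12.3, 27.3, 41.9, 44.5, 53.1.
The total first reaches 25 DD on day 3.

day 3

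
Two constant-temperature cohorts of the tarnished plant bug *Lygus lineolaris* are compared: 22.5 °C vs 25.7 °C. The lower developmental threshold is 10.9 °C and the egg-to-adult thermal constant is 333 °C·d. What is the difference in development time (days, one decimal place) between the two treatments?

At 22.5 °C: 333 / (22.5 − 10.9) = 333 / 11.6 = 28.707 d.
At 25.7 °C: 333 / (25.7 − 10.9) = 333 / 14.8 = 22.500 d.
Difference = |28.707 − 22.500| = 6.207 ≈ 6.2 days.

6.2 days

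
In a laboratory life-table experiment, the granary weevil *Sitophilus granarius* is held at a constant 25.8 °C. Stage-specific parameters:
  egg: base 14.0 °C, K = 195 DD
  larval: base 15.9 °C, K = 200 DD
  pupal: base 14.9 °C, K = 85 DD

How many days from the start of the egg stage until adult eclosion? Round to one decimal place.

44.5 days

egg: 195 / (25.8 − 14.0) = 195 / 11.8 = 16.525 d.
larval: 200 / (25.8 − 15.9) = 200 / 9.9 = 20.202 d.
pupal: 85 / (25.8 − 14.9) = 85 / 10.9 = 7.798 d.
Sum = 44.526 ≈ 44.5 days.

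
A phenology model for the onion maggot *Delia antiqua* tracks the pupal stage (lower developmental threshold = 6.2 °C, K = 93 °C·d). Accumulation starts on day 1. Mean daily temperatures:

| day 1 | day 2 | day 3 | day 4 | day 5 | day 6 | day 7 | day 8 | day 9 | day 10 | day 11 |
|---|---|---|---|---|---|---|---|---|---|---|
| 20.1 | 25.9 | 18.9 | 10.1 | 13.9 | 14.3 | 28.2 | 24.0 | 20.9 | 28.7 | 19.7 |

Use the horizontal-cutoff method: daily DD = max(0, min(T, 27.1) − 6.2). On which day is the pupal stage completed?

day 8

Daily DD above 6.2 °C (capped at 20.9): 13.9, 19.7, 12.7, 3.9, 7.7, 8.1, 20.9, 17.8, 14.7, 20.9, 13.5.
Cumulative: 13.9, 33.6, 46.3, 50.2, 57.9, 66.0, 86.9, 104.7, 119.4, 140.3, 153.8.
The total first reaches 93 DD on day 8.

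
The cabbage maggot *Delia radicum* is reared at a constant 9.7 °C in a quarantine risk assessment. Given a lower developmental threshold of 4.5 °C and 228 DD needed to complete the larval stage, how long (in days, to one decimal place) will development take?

Daily accumulation = 9.7 − 4.5 = 5.2 DD/day.
Duration = 228 / 5.2 = 43.846 ≈ 43.8 days.

43.8 days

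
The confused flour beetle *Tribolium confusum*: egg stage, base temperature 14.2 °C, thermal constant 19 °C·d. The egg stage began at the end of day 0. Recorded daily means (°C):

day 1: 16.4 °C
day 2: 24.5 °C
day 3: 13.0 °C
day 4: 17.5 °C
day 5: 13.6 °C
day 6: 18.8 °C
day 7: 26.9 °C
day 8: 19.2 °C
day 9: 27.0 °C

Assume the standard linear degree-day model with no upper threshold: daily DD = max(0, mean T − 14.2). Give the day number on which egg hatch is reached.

day 6

Daily DD above 14.2 °C: 2.2, 10.3, 0.0, 3.3, 0.0, 4.6, 12.7, 5.0, 12.8.
Cumulative: 2.2, 12.5, 12.5, 15.8, 15.8, 20.4, 33.1, 38.1, 50.9.
The total first reaches 19 DD on day 6.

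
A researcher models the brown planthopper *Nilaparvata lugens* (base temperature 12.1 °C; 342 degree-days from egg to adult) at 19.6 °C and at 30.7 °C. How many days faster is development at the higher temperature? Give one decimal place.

At 19.6 °C: 342 / (19.6 − 12.1) = 342 / 7.5 = 45.600 d.
At 30.7 °C: 342 / (30.7 − 12.1) = 342 / 18.6 = 18.387 d.
Difference = |45.600 − 18.387| = 27.213 ≈ 27.2 days.

27.2 days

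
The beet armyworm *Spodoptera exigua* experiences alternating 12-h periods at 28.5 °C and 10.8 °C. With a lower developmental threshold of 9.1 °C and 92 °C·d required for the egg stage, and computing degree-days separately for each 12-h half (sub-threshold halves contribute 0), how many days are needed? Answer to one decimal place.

8.7 days

Day half: max(0, 28.5 − 9.1) × 0.5 = 19.4 × 0.5 = 9.70 DD.
Night half: max(0, 10.8 − 9.1) × 0.5 = 1.7 × 0.5 = 0.85 DD.
Per 24 h: 10.55 DD/day.
Duration = 92 / 10.55 = 8.720 ≈ 8.7 days.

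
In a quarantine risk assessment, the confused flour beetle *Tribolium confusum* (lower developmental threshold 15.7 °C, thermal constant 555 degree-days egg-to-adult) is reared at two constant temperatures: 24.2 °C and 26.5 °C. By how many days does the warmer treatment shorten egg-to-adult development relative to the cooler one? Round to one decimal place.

At 24.2 °C: 555 / (24.2 − 15.7) = 555 / 8.5 = 65.294 d.
At 26.5 °C: 555 / (26.5 − 15.7) = 555 / 10.8 = 51.389 d.
Difference = |65.294 − 51.389| = 13.905 ≈ 13.9 days.

13.9 days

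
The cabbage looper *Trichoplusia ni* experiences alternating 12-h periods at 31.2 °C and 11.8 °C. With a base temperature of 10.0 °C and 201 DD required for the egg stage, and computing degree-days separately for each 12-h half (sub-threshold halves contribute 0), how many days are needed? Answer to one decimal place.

Day half: max(0, 31.2 − 10.0) × 0.5 = 21.2 × 0.5 = 10.60 DD.
Night half: max(0, 11.8 − 10.0) × 0.5 = 1.8 × 0.5 = 0.90 DD.
Per 24 h: 11.50 DD/day.
Duration = 201 / 11.50 = 17.478 ≈ 17.5 days.

17.5 days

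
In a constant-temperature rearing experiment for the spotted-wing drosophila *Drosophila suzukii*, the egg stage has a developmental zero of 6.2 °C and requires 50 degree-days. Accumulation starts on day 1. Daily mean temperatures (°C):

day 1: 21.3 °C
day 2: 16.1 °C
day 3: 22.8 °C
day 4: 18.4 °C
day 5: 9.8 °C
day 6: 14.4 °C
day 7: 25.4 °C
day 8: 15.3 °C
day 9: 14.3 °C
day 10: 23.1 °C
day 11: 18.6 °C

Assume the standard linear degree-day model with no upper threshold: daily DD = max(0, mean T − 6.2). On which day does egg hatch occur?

Daily DD above 6.2 °C: 15.1, 9.9, 16.6, 12.2, 3.6, 8.2, 19.2, 9.1, 8.1, 16.9, 12.4.
Cumulative: 15.1, 25.0, 41.6, 53.8, 57.4, 65.6, 84.8, 93.9, 102.0, 118.9, 131.3.
The total first reaches 50 DD on day 4.

day 4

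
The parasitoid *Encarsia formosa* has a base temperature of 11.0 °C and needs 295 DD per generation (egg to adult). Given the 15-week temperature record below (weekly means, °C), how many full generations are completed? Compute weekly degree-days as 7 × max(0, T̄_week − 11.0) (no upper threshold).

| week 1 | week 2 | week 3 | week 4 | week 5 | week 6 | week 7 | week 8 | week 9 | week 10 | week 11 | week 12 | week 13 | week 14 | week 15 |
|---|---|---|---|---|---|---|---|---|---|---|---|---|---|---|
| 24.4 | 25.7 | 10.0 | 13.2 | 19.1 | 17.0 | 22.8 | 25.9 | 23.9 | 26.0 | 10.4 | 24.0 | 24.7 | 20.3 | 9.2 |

Weekly DD (7 × max(0, T̄ − 11.0)): 93.8, 102.9, 0.0, 15.4, 56.7, 42.0, 82.6, 104.3, 90.3, 105.0, 0.0, 91.0, 95.9, 65.1, 0.0.
Season total = 945.0 DD.
Complete generations = ⌊945.0 / 295⌋ = 3.

3 generations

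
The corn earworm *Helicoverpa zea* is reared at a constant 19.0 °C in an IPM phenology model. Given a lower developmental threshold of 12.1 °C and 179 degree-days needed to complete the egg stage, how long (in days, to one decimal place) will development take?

Daily accumulation = 19.0 − 12.1 = 6.9 DD/day.
Duration = 179 / 6.9 = 25.942 ≈ 25.9 days.

25.9 days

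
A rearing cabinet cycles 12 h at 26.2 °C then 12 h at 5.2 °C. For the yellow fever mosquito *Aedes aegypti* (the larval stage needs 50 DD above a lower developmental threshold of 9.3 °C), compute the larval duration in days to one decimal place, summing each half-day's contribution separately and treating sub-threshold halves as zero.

Day half: max(0, 26.2 − 9.3) × 0.5 = 16.9 × 0.5 = 8.45 DD.
Night half: max(0, 5.2 − 9.3) × 0.5 = 0.0 × 0.5 = 0.00 DD.
Per 24 h: 8.45 DD/day.
Duration = 50 / 8.45 = 5.917 ≈ 5.9 days.

5.9 days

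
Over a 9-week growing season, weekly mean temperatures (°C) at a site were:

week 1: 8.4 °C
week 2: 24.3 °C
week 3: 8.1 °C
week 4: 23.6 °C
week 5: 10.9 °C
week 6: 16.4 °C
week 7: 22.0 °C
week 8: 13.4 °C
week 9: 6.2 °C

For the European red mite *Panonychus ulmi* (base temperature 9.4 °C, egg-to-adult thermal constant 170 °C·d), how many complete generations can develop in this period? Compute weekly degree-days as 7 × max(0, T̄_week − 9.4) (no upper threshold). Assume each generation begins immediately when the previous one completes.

2 generations

Weekly DD (7 × max(0, T̄ − 9.4)): 0.0, 104.3, 0.0, 99.4, 10.5, 49.0, 88.2, 28.0, 0.0.
Season total = 379.4 DD.
Complete generations = ⌊379.4 / 170⌋ = 2.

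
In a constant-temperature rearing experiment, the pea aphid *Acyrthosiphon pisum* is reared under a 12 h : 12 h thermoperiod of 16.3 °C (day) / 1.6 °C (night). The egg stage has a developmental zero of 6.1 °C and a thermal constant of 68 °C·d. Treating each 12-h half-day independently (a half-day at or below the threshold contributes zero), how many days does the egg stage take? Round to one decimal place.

13.3 days

Day half: max(0, 16.3 − 6.1) × 0.5 = 10.2 × 0.5 = 5.10 DD.
Night half: max(0, 1.6 − 6.1) × 0.5 = 0.0 × 0.5 = 0.00 DD.
Per 24 h: 5.10 DD/day.
Duration = 68 / 5.10 = 13.333 ≈ 13.3 days.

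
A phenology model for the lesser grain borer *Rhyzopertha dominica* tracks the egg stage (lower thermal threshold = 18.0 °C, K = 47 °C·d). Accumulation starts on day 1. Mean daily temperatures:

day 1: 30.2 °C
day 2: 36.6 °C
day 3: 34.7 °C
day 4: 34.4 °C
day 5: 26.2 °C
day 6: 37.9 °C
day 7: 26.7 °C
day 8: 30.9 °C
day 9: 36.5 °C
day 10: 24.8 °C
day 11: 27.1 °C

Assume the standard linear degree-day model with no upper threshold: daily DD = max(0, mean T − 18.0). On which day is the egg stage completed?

Daily DD above 18.0 °C: 12.2, 18.6, 16.7, 16.4, 8.2, 19.9, 8.7, 12.9, 18.5, 6.8, 9.1.
Cumulative: 12.2, 30.8, 47.5, 63.9, 72.1, 92.0, 100.7, 113.6, 132.1, 138.9, 148.0.
The total first reaches 47 DD on day 3.

day 3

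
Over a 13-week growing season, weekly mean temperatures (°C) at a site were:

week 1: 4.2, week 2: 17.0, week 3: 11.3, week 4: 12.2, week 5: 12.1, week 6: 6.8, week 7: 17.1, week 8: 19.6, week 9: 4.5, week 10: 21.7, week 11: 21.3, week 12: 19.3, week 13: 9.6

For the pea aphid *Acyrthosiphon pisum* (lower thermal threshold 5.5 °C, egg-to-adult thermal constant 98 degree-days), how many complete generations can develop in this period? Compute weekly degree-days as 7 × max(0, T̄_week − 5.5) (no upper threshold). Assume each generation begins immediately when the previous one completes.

7 generations

Weekly DD (7 × max(0, T̄ − 5.5)): 0.0, 80.5, 40.6, 46.9, 46.2, 9.1, 81.2, 98.7, 0.0, 113.4, 110.6, 96.6, 28.7.
Season total = 752.5 DD.
Complete generations = ⌊752.5 / 98⌋ = 7.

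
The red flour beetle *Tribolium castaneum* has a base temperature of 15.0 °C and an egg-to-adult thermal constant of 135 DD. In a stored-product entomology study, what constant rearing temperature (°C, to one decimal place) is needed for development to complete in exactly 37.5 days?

18.6 °C

Required daily accumulation = 135 / 37.5 = 3.600 DD/day.
T = T_base + 3.600 = 15.0 + 3.600 = 18.600 ≈ 18.6 °C.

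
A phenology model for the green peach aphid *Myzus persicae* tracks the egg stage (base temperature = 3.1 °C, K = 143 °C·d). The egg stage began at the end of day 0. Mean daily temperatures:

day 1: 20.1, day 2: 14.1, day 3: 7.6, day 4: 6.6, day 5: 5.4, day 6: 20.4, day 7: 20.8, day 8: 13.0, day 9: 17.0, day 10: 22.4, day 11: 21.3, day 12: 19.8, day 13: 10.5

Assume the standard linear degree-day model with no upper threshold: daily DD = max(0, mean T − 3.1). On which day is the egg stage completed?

day 12

Daily DD above 3.1 °C: 17.0, 11.0, 4.5, 3.5, 2.3, 17.3, 17.7, 9.9, 13.9, 19.3, 18.2, 16.7, 7.4.
Cumulative: 17.0, 28.0, 32.5, 36.0, 38.3, 55.6, 73.3, 83.2, 97.1, 116.4, 134.6, 151.3, 158.7.
The total first reaches 143 DD on day 12.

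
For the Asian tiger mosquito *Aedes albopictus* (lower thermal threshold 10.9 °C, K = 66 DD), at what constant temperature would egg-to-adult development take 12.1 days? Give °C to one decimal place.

Required daily accumulation = 66 / 12.1 = 5.455 DD/day.
T = T_base + 5.455 = 10.9 + 5.455 = 16.355 ≈ 16.4 °C.

16.4 °C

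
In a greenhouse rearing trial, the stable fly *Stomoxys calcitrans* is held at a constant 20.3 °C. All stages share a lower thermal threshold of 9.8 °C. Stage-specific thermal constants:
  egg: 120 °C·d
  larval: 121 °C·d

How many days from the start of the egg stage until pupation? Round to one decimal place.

23.0 days

Daily accumulation at 20.3 °C = 20.3 − 9.8 = 10.5 DD/day.
Total K = 120 + 121 = 241 DD.
Total duration = 241 / 10.5 = 22.952 ≈ 23.0 days.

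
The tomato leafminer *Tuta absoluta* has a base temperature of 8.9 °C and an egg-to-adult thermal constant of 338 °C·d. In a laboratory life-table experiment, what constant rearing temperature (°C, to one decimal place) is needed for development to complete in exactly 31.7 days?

Required daily accumulation = 338 / 31.7 = 10.662 DD/day.
T = T_base + 10.662 = 8.9 + 10.662 = 19.562 ≈ 19.6 °C.

19.6 °C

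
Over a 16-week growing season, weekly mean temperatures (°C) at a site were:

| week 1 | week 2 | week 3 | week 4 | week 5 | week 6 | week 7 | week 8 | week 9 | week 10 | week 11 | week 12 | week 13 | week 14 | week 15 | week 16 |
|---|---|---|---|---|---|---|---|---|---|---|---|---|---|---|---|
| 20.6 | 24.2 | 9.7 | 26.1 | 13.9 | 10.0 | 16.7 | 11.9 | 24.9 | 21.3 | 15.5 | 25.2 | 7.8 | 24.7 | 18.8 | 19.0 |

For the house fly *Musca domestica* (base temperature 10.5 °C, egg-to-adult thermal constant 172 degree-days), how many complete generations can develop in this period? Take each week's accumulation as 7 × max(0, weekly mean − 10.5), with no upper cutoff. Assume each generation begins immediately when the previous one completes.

5 generations

Weekly DD (7 × max(0, T̄ − 10.5)): 70.7, 95.9, 0.0, 109.2, 23.8, 0.0, 43.4, 9.8, 100.8, 75.6, 35.0, 102.9, 0.0, 99.4, 58.1, 59.5.
Season total = 884.1 DD.
Complete generations = ⌊884.1 / 172⌋ = 5.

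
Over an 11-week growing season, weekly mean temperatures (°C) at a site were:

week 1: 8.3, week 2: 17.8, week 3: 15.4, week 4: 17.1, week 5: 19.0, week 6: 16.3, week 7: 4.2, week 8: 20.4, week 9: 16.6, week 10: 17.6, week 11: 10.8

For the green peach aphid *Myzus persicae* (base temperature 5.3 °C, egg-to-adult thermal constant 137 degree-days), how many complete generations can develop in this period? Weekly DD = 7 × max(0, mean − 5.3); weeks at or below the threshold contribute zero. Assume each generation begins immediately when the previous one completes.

Weekly DD (7 × max(0, T̄ − 5.3)): 21.0, 87.5, 70.7, 82.6, 95.9, 77.0, 0.0, 105.7, 79.1, 86.1, 38.5.
Season total = 744.1 DD.
Complete generations = ⌊744.1 / 137⌋ = 5.

5 generations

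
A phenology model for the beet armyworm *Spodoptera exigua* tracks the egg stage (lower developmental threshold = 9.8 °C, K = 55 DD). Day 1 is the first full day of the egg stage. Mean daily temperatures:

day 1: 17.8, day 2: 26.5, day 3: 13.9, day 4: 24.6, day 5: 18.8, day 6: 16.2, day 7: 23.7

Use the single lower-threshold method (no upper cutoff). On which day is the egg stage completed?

Daily DD above 9.8 °C: 8.0, 16.7, 4.1, 14.8, 9.0, 6.4, 13.9.
Cumulative: 8.0, 24.7, 28.8, 43.6, 52.6, 59.0, 72.9.
The total first reaches 55 DD on day 6.

day 6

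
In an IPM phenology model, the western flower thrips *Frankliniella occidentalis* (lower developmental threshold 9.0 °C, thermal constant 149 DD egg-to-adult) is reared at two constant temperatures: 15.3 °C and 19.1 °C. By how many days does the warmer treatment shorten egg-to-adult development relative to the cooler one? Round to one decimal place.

8.9 days

At 15.3 °C: 149 / (15.3 − 9.0) = 149 / 6.3 = 23.651 d.
At 19.1 °C: 149 / (19.1 − 9.0) = 149 / 10.1 = 14.752 d.
Difference = |23.651 − 14.752| = 8.898 ≈ 8.9 days.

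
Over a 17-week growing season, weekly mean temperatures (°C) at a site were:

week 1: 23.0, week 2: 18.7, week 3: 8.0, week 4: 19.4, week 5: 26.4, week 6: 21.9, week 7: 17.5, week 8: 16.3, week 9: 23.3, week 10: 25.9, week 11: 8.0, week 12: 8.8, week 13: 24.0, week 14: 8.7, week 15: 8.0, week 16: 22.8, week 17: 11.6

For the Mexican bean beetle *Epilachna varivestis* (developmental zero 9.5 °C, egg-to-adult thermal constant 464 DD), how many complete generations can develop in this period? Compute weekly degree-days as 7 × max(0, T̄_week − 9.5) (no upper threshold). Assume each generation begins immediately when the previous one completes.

2 generations

Weekly DD (7 × max(0, T̄ − 9.5)): 94.5, 64.4, 0.0, 69.3, 118.3, 86.8, 56.0, 47.6, 96.6, 114.8, 0.0, 0.0, 101.5, 0.0, 0.0, 93.1, 14.7.
Season total = 957.6 DD.
Complete generations = ⌊957.6 / 464⌋ = 2.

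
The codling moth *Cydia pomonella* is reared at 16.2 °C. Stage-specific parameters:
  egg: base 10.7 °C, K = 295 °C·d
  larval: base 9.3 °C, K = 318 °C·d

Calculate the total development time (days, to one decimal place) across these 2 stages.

egg: 295 / (16.2 − 10.7) = 295 / 5.5 = 53.636 d.
larval: 318 / (16.2 − 9.3) = 318 / 6.9 = 46.087 d.
Sum = 99.723 ≈ 99.7 days.

99.7 days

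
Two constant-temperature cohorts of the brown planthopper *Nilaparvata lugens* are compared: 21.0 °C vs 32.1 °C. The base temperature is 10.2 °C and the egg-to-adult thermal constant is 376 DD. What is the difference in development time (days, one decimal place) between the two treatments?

17.6 days

At 21.0 °C: 376 / (21.0 − 10.2) = 376 / 10.8 = 34.815 d.
At 32.1 °C: 376 / (32.1 − 10.2) = 376 / 21.9 = 17.169 d.
Difference = |34.815 − 17.169| = 17.646 ≈ 17.6 days.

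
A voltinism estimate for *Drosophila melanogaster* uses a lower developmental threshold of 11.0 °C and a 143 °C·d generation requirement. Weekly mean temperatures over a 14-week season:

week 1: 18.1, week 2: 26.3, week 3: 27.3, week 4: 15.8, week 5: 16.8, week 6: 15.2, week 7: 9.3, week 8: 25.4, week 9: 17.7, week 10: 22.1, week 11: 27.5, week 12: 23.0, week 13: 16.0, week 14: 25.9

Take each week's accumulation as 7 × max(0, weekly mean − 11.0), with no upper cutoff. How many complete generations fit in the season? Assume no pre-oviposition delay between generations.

Weekly DD (7 × max(0, T̄ − 11.0)): 49.7, 107.1, 114.1, 33.6, 40.6, 29.4, 0.0, 100.8, 46.9, 77.7, 115.5, 84.0, 35.0, 104.3.
Season total = 938.7 DD.
Complete generations = ⌊938.7 / 143⌋ = 6.

6 generations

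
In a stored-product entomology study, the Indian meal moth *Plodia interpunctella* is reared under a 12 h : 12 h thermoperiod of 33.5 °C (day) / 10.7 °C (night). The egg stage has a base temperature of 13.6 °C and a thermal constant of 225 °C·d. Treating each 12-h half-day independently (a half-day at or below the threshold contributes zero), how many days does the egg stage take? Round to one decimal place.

Day half: max(0, 33.5 − 13.6) × 0.5 = 19.9 × 0.5 = 9.95 DD.
Night half: max(0, 10.7 − 13.6) × 0.5 = 0.0 × 0.5 = 0.00 DD.
Per 24 h: 9.95 DD/day.
Duration = 225 / 9.95 = 22.613 ≈ 22.6 days.

22.6 days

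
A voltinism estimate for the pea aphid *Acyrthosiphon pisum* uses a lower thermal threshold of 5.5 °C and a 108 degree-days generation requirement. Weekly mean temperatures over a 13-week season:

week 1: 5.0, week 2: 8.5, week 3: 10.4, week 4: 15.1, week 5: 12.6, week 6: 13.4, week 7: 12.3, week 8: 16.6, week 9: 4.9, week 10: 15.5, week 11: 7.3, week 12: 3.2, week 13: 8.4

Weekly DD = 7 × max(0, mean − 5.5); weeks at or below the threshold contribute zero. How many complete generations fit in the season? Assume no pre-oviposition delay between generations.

4 generations

Weekly DD (7 × max(0, T̄ − 5.5)): 0.0, 21.0, 34.3, 67.2, 49.7, 55.3, 47.6, 77.7, 0.0, 70.0, 12.6, 0.0, 20.3.
Season total = 455.7 DD.
Complete generations = ⌊455.7 / 108⌋ = 4.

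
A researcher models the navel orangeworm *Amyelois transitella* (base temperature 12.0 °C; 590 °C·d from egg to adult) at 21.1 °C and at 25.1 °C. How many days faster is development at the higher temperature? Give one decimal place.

At 21.1 °C: 590 / (21.1 − 12.0) = 590 / 9.1 = 64.835 d.
At 25.1 °C: 590 / (25.1 − 12.0) = 590 / 13.1 = 45.038 d.
Difference = |64.835 − 45.038| = 19.797 ≈ 19.8 days.

19.8 days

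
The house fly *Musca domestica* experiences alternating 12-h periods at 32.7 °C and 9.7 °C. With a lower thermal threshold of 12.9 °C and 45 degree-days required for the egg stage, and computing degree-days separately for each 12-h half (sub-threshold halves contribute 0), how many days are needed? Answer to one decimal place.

Day half: max(0, 32.7 − 12.9) × 0.5 = 19.8 × 0.5 = 9.90 DD.
Night half: max(0, 9.7 − 12.9) × 0.5 = 0.0 × 0.5 = 0.00 DD.
Per 24 h: 9.90 DD/day.
Duration = 45 / 9.90 = 4.545 ≈ 4.5 days.

4.5 days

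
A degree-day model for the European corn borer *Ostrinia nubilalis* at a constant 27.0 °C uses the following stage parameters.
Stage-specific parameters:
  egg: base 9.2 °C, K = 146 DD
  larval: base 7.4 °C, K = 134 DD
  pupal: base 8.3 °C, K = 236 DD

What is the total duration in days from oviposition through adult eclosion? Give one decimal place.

27.7 days

egg: 146 / (27.0 − 9.2) = 146 / 17.8 = 8.202 d.
larval: 134 / (27.0 − 7.4) = 134 / 19.6 = 6.837 d.
pupal: 236 / (27.0 − 8.3) = 236 / 18.7 = 12.620 d.
Sum = 27.659 ≈ 27.7 days.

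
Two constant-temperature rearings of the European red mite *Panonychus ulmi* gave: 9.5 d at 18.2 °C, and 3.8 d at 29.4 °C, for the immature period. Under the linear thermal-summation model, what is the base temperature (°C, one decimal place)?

10.7 °C

Equal thermal constants: D₁(T₁ − T_b) = D₂(T₂ − T_b).
9.5·(18.2 − T_b) = 3.8·(29.4 − T_b)
T_b = (9.5·18.2 − 3.8·29.4) / (9.5 − 3.8) = 61.18 / 5.7 = 10.733 °C ≈ 10.7 °C.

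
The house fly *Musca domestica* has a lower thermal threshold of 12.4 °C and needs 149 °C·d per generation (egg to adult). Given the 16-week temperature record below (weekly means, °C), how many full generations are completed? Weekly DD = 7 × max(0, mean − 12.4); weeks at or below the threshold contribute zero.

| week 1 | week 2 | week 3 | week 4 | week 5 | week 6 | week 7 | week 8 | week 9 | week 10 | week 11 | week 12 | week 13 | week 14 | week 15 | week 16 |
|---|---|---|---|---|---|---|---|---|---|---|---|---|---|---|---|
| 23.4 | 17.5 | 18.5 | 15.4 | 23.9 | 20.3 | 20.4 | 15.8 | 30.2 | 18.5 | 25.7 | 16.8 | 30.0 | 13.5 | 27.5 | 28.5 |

Weekly DD (7 × max(0, T̄ − 12.4)): 77.0, 35.7, 42.7, 21.0, 80.5, 55.3, 56.0, 23.8, 124.6, 42.7, 93.1, 30.8, 123.2, 7.7, 105.7, 112.7.
Season total = 1032.5 DD.
Complete generations = ⌊1032.5 / 149⌋ = 6.

6 generations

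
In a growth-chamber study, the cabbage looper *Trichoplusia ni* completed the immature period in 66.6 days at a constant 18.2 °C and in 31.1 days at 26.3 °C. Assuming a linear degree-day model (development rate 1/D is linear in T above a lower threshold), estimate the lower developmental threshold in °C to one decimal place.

11.1 °C

Under the model K = D·(T − T_b), so D₁·(T₁ − T_b) = D₂·(T₂ − T_b).
66.6·(18.2 − T_b) = 31.1·(26.3 − T_b)
T_b = (66.6·18.2 − 31.1·26.3) / (66.6 − 31.1) = 394.19 / 35.5 = 11.104 °C ≈ 11.1 °C.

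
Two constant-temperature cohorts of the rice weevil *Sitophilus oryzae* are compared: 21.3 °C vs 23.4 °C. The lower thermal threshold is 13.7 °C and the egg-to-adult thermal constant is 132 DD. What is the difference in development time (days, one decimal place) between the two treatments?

3.8 days

At 21.3 °C: 132 / (21.3 − 13.7) = 132 / 7.6 = 17.368 d.
At 23.4 °C: 132 / (23.4 − 13.7) = 132 / 9.7 = 13.608 d.
Difference = |17.368 − 13.608| = 3.760 ≈ 3.8 days.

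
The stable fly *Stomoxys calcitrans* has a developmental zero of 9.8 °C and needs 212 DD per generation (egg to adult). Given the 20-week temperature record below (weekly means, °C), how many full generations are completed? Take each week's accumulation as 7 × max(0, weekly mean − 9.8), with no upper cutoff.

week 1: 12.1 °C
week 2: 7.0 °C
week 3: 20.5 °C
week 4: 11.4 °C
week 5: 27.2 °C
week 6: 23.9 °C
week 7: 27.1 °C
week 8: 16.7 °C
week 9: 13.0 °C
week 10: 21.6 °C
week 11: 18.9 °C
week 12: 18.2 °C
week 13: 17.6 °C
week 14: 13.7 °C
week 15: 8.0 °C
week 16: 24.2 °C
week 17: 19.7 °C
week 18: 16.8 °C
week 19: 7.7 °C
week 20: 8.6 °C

4 generations

Weekly DD (7 × max(0, T̄ − 9.8)): 16.1, 0.0, 74.9, 11.2, 121.8, 98.7, 121.1, 48.3, 22.4, 82.6, 63.7, 58.8, 54.6, 27.3, 0.0, 100.8, 69.3, 49.0, 0.0, 0.0.
Season total = 1020.6 DD.
Complete generations = ⌊1020.6 / 212⌋ = 4.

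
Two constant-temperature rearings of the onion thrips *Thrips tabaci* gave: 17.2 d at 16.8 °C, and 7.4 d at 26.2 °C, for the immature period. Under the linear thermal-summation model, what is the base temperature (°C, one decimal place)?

Linear rate model ⇒ the product D·(T − T_b) is constant across temperatures.
17.2·(16.8 − T_b) = 7.4·(26.2 − T_b)
T_b = (17.2·16.8 − 7.4·26.2) / (17.2 − 7.4) = 95.08 / 9.8 = 9.702 °C ≈ 9.7 °C.

9.7 °C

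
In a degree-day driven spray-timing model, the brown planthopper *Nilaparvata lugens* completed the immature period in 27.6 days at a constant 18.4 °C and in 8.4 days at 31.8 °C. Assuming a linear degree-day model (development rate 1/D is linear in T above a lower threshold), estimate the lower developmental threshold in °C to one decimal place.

12.5 °C

Under the model K = D·(T − T_b), so D₁·(T₁ − T_b) = D₂·(T₂ − T_b).
27.6·(18.4 − T_b) = 8.4·(31.8 − T_b)
T_b = (27.6·18.4 − 8.4·31.8) / (27.6 − 8.4) = 240.72 / 19.2 = 12.537 °C ≈ 12.5 °C.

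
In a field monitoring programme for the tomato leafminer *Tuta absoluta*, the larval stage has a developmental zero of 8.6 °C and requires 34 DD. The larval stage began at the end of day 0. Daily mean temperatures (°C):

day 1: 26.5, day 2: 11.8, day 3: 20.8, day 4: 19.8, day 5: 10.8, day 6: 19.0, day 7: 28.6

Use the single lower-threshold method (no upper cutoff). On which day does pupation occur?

day 4

Daily DD above 8.6 °C: 17.9, 3.2, 12.2, 11.2, 2.2, 10.4, 20.0.
Cumulative: 17.9, 21.1, 33.3, 44.5, 46.7, 57.1, 77.1.
The total first reaches 34 DD on day 4.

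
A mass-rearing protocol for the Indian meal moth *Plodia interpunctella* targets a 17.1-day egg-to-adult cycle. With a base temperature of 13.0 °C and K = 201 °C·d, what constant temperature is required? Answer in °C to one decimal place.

Required daily accumulation = 201 / 17.1 = 11.754 DD/day.
T = T_base + 11.754 = 13.0 + 11.754 = 24.754 ≈ 24.8 °C.

24.8 °C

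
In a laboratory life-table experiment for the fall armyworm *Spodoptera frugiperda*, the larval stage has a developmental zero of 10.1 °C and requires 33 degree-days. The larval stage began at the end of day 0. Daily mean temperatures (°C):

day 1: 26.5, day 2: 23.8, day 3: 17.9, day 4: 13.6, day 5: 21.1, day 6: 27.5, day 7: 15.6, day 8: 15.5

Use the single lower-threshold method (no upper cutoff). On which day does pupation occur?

day 3

Daily DD above 10.1 °C: 16.4, 13.7, 7.8, 3.5, 11.0, 17.4, 5.5, 5.4.
Cumulative: 16.4, 30.1, 37.9, 41.4, 52.4, 69.8, 75.3, 80.7.
The total first reaches 33 DD on day 3.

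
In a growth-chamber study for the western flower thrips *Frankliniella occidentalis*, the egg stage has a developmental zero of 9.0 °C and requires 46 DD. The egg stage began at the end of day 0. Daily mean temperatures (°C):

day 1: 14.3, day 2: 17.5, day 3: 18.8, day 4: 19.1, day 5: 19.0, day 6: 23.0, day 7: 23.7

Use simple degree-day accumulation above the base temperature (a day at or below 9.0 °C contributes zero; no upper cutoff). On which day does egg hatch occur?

Daily DD above 9.0 °C: 5.3, 8.5, 9.8, 10.1, 10.0, 14.0, 14.7.
Cumulative: 5.3, 13.8, 23.6, 33.7, 43.7, 57.7, 72.4.
The total first reaches 46 DD on day 6.

day 6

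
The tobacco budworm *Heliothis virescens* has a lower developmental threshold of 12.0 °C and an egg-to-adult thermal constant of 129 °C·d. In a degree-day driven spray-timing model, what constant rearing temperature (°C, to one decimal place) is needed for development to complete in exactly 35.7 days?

15.6 °C

Required daily accumulation = 129 / 35.7 = 3.613 DD/day.
T = T_base + 3.613 = 12.0 + 3.613 = 15.613 ≈ 15.6 °C.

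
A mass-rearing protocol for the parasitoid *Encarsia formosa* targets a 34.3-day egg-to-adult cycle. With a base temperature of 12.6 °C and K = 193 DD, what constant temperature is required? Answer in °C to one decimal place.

18.2 °C

Required daily accumulation = 193 / 34.3 = 5.627 DD/day.
T = T_base + 5.627 = 12.6 + 5.627 = 18.227 ≈ 18.2 °C.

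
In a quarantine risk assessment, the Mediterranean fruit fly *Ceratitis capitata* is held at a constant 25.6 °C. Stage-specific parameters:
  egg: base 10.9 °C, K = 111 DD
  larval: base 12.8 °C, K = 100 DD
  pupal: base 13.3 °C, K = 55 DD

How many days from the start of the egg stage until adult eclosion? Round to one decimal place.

19.8 days

egg: 111 / (25.6 − 10.9) = 111 / 14.7 = 7.551 d.
larval: 100 / (25.6 − 12.8) = 100 / 12.8 = 7.812 d.
pupal: 55 / (25.6 − 13.3) = 55 / 12.3 = 4.472 d.
Sum = 19.835 ≈ 19.8 days.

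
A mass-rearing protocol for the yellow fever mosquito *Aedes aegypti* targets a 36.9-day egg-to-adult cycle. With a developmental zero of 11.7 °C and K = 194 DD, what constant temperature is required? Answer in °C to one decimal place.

Required daily accumulation = 194 / 36.9 = 5.257 DD/day.
T = T_base + 5.257 = 11.7 + 5.257 = 16.957 ≈ 17.0 °C.

17.0 °C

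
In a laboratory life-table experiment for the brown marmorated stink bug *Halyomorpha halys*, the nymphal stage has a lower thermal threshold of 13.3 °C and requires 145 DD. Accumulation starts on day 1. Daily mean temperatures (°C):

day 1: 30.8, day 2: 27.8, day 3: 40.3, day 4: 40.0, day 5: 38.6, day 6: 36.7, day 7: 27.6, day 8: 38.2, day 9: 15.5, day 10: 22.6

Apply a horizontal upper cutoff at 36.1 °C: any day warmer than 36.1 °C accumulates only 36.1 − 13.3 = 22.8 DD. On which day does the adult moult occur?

Daily DD above 13.3 °C (capped at 22.8): 17.5, 14.5, 22.8, 22.8, 22.8, 22.8, 14.3, 22.8, 2.2, 9.3.
Cumulative: 17.5, 32.0, 54.8, 77.6, 100.4, 123.2, 137.5, 160.3, 162.5, 171.8.
The total first reaches 145 DD on day 8.

day 8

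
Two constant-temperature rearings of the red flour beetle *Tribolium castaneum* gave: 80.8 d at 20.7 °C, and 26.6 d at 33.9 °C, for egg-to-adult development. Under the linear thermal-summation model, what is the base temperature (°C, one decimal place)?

Under the model K = D·(T − T_b), so D₁·(T₁ − T_b) = D₂·(T₂ − T_b).
80.8·(20.7 − T_b) = 26.6·(33.9 − T_b)
T_b = (80.8·20.7 − 26.6·33.9) / (80.8 − 26.6) = 770.82 / 54.2 = 14.222 °C ≈ 14.2 °C.

14.2 °C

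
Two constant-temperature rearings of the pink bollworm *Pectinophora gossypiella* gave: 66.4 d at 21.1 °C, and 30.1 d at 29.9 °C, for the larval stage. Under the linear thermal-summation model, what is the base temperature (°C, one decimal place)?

Linear rate model ⇒ the product D·(T − T_b) is constant across temperatures.
66.4·(21.1 − T_b) = 30.1·(29.9 − T_b)
T_b = (66.4·21.1 − 30.1·29.9) / (66.4 − 30.1) = 501.05 / 36.3 = 13.803 °C ≈ 13.8 °C.

13.8 °C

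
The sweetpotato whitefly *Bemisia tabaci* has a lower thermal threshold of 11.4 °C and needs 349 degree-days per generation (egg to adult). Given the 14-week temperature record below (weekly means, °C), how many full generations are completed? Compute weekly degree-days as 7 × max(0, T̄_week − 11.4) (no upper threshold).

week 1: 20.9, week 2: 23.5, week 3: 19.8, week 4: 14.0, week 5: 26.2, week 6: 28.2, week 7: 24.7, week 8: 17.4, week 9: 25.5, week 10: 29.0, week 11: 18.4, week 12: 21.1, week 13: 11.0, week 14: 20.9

Weekly DD (7 × max(0, T̄ − 11.4)): 66.5, 84.7, 58.8, 18.2, 103.6, 117.6, 93.1, 42.0, 98.7, 123.2, 49.0, 67.9, 0.0, 66.5.
Season total = 989.8 DD.
Complete generations = ⌊989.8 / 349⌋ = 2.

2 generations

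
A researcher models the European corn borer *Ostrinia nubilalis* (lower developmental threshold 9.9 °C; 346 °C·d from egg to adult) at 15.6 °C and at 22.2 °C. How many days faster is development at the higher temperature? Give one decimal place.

32.6 days

At 15.6 °C: 346 / (15.6 − 9.9) = 346 / 5.7 = 60.702 d.
At 22.2 °C: 346 / (22.2 − 9.9) = 346 / 12.3 = 28.130 d.
Difference = |60.702 − 28.130| = 32.572 ≈ 32.6 days.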